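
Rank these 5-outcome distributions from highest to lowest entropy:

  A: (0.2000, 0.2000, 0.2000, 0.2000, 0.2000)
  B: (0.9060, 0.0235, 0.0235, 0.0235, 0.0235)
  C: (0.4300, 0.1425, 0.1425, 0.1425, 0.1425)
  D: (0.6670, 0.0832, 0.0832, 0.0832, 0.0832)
A > C > D > B

Key insight: Entropy is maximized by uniform distributions and minimized by concentrated distributions.

Entropies:
  H(A) = 2.3219 bits
  H(B) = 0.6377 bits
  H(C) = 2.1258 bits
  H(D) = 1.5840 bits

Ranking: A > C > D > B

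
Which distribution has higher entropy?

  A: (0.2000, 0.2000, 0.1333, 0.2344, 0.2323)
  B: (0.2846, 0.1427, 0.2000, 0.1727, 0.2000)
A

Both distributions are close to uniform, making this a harder comparison.

H(A) = 2.2961 bits
H(B) = 2.2831 bits

The distribution closer to uniform has higher entropy.
Answer: A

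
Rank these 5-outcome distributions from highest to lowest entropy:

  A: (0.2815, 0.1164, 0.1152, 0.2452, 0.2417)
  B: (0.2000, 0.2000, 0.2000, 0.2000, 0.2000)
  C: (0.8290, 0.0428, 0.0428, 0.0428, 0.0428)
B > A > C

Key insight: Entropy is maximized by uniform distributions and minimized by concentrated distributions.

- Uniform distributions have maximum entropy log₂(5) = 2.3219 bits
- The more "peaked" or concentrated a distribution, the lower its entropy

Entropies:
  H(A) = 2.2275 bits
  H(B) = 2.3219 bits
  H(C) = 1.0020 bits

Ranking: B > A > C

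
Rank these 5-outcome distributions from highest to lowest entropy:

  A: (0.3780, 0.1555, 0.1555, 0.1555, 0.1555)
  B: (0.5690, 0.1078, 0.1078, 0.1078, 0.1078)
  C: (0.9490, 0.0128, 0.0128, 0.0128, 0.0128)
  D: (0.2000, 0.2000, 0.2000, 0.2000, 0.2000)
D > A > B > C

Key insight: Entropy is maximized by uniform distributions and minimized by concentrated distributions.

Entropies:
  H(A) = 2.2006 bits
  H(B) = 1.8482 bits
  H(C) = 0.3926 bits
  H(D) = 2.3219 bits

Ranking: D > A > B > C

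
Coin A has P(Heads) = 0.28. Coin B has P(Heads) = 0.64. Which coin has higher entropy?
B

For binary distributions, entropy is maximized at p=0.5 and decreases as p moves toward 0 or 1.

H(A) = H(0.28) = 0.8555 bits
H(B) = H(0.64) = 0.9427 bits

Distribution B (p=0.64) is closer to uniform (p=0.5), so it has higher entropy.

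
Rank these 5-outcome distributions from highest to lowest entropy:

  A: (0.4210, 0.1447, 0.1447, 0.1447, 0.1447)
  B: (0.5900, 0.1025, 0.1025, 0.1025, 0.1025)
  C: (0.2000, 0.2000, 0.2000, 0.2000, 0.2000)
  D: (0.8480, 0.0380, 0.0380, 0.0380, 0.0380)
C > A > B > D

Key insight: Entropy is maximized by uniform distributions and minimized by concentrated distributions.

Entropies:
  H(A) = 2.1399 bits
  H(B) = 1.7965 bits
  H(C) = 2.3219 bits
  H(D) = 0.9188 bits

Ranking: C > A > B > D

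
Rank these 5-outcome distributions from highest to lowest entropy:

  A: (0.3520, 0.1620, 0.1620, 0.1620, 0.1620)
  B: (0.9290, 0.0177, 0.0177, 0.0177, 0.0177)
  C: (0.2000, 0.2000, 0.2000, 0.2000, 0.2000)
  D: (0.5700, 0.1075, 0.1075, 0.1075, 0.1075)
C > A > D > B

Key insight: Entropy is maximized by uniform distributions and minimized by concentrated distributions.

Entropies:
  H(A) = 2.2318 bits
  H(B) = 0.5116 bits
  H(C) = 2.3219 bits
  H(D) = 1.8458 bits

Ranking: C > A > D > B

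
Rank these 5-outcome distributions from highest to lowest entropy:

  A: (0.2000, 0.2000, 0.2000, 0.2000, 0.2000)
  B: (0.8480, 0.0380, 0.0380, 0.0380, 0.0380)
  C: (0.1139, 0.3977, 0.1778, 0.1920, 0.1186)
A > C > B

Key insight: Entropy is maximized by uniform distributions and minimized by concentrated distributions.

- Uniform distributions have maximum entropy log₂(5) = 2.3219 bits
- The more "peaked" or concentrated a distribution, the lower its entropy

Entropies:
  H(A) = 2.3219 bits
  H(B) = 0.9188 bits
  H(C) = 2.1509 bits

Ranking: A > C > B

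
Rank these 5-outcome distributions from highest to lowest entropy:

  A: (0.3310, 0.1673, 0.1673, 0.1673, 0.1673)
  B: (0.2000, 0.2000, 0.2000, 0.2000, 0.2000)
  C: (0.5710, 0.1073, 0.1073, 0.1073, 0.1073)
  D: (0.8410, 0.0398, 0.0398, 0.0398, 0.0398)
B > A > C > D

Key insight: Entropy is maximized by uniform distributions and minimized by concentrated distributions.

Entropies:
  H(A) = 2.2539 bits
  H(B) = 2.3219 bits
  H(C) = 1.8434 bits
  H(D) = 0.9499 bits

Ranking: B > A > C > D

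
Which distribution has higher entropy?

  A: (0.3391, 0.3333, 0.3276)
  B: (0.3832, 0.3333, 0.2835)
A

Both distributions are close to uniform, making this a harder comparison.

H(A) = 1.5848 bits
H(B) = 1.5742 bits

The distribution closer to uniform has higher entropy.
Answer: A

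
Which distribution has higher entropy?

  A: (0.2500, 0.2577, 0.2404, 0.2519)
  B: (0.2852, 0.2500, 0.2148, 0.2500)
A

Both distributions are close to uniform, making this a harder comparison.

H(A) = 1.9996 bits
H(B) = 1.9928 bits

The distribution closer to uniform has higher entropy.
Answer: A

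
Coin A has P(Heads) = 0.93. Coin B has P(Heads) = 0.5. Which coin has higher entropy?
B

For binary distributions, entropy is maximized at p=0.5 and decreases as p moves toward 0 or 1.

H(A) = H(0.93) = 0.3659 bits
H(B) = H(0.5) = 1.0000 bits

Distribution B (p=0.5) is closer to uniform (p=0.5), so it has higher entropy.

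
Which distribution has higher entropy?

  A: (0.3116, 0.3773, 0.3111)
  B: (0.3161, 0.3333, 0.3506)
B

Both distributions are close to uniform, making this a harder comparison.

H(A) = 1.5788 bits
H(B) = 1.5837 bits

The distribution closer to uniform has higher entropy.
Answer: B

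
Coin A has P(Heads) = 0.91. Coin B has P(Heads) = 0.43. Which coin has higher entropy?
B

For binary distributions, entropy is maximized at p=0.5 and decreases as p moves toward 0 or 1.

H(A) = H(0.91) = 0.4365 bits
H(B) = H(0.43) = 0.9858 bits

Distribution B (p=0.43) is closer to uniform (p=0.5), so it has higher entropy.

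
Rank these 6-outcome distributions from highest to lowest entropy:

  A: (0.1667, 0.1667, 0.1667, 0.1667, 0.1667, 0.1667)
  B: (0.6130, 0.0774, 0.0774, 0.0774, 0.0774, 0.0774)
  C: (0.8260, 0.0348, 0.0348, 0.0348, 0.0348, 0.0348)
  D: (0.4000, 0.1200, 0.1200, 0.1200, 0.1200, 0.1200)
A > D > B > C

Key insight: Entropy is maximized by uniform distributions and minimized by concentrated distributions.

Entropies:
  H(A) = 2.5850 bits
  H(B) = 1.8614 bits
  H(C) = 1.0708 bits
  H(D) = 2.3641 bits

Ranking: A > D > B > C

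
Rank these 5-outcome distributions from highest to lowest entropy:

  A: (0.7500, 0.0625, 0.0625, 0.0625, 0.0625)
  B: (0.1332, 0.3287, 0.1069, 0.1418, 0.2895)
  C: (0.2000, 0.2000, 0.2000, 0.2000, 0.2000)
C > B > A

Key insight: Entropy is maximized by uniform distributions and minimized by concentrated distributions.

- Uniform distributions have maximum entropy log₂(5) = 2.3219 bits
- The more "peaked" or concentrated a distribution, the lower its entropy

Entropies:
  H(A) = 1.3113 bits
  H(B) = 2.1771 bits
  H(C) = 2.3219 bits

Ranking: C > B > A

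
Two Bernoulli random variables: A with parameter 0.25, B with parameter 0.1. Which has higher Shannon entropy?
A

For binary distributions, entropy is maximized at p=0.5 and decreases as p moves toward 0 or 1.

H(A) = H(0.25) = 0.8113 bits
H(B) = H(0.1) = 0.4690 bits

Distribution A (p=0.25) is closer to uniform (p=0.5), so it has higher entropy.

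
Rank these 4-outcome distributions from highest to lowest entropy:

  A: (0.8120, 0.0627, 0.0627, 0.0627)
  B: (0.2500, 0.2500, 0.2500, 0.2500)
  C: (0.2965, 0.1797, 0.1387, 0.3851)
B > C > A

Key insight: Entropy is maximized by uniform distributions and minimized by concentrated distributions.

- Uniform distributions have maximum entropy log₂(4) = 2.0000 bits
- The more "peaked" or concentrated a distribution, the lower its entropy

Entropies:
  H(A) = 0.9952 bits
  H(B) = 2.0000 bits
  H(C) = 1.8905 bits

Ranking: B > C > A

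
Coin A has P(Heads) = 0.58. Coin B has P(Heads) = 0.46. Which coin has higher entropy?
B

For binary distributions, entropy is maximized at p=0.5 and decreases as p moves toward 0 or 1.

H(A) = H(0.58) = 0.9815 bits
H(B) = H(0.46) = 0.9954 bits

Distribution B (p=0.46) is closer to uniform (p=0.5), so it has higher entropy.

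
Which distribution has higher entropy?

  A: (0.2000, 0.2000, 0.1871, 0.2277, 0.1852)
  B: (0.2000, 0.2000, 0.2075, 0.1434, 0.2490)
A

Both distributions are close to uniform, making this a harder comparison.

H(A) = 2.3179 bits
H(B) = 2.3009 bits

The distribution closer to uniform has higher entropy.
Answer: A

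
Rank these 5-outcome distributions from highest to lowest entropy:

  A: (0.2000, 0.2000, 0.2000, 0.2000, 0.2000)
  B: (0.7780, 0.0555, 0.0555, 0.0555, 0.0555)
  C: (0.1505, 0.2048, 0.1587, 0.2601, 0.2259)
A > C > B

Key insight: Entropy is maximized by uniform distributions and minimized by concentrated distributions.

- Uniform distributions have maximum entropy log₂(5) = 2.3219 bits
- The more "peaked" or concentrated a distribution, the lower its entropy

Entropies:
  H(A) = 2.3219 bits
  H(B) = 1.2078 bits
  H(C) = 2.2913 bits

Ranking: A > C > B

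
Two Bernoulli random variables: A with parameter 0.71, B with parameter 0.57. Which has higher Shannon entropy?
B

For binary distributions, entropy is maximized at p=0.5 and decreases as p moves toward 0 or 1.

H(A) = H(0.71) = 0.8687 bits
H(B) = H(0.57) = 0.9858 bits

Distribution B (p=0.57) is closer to uniform (p=0.5), so it has higher entropy.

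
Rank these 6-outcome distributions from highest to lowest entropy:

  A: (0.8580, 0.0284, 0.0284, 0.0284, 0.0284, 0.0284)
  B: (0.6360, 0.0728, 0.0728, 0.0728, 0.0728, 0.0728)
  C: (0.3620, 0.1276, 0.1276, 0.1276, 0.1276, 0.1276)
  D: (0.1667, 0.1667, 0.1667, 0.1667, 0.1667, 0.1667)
D > C > B > A

Key insight: Entropy is maximized by uniform distributions and minimized by concentrated distributions.

Entropies:
  H(A) = 0.9192 bits
  H(B) = 1.7911 bits
  H(C) = 2.4257 bits
  H(D) = 2.5850 bits

Ranking: D > C > B > A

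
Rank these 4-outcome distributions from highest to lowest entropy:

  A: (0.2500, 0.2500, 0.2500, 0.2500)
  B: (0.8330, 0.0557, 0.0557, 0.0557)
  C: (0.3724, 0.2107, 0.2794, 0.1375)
A > C > B

Key insight: Entropy is maximized by uniform distributions and minimized by concentrated distributions.

- Uniform distributions have maximum entropy log₂(4) = 2.0000 bits
- The more "peaked" or concentrated a distribution, the lower its entropy

Entropies:
  H(A) = 2.0000 bits
  H(B) = 0.9155 bits
  H(C) = 1.9116 bits

Ranking: A > C > B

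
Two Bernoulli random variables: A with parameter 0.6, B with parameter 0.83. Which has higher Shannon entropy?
A

For binary distributions, entropy is maximized at p=0.5 and decreases as p moves toward 0 or 1.

H(A) = H(0.6) = 0.9710 bits
H(B) = H(0.83) = 0.6577 bits

Distribution A (p=0.6) is closer to uniform (p=0.5), so it has higher entropy.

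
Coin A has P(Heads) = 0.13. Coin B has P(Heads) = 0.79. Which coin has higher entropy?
B

For binary distributions, entropy is maximized at p=0.5 and decreases as p moves toward 0 or 1.

H(A) = H(0.13) = 0.5574 bits
H(B) = H(0.79) = 0.7415 bits

Distribution B (p=0.79) is closer to uniform (p=0.5), so it has higher entropy.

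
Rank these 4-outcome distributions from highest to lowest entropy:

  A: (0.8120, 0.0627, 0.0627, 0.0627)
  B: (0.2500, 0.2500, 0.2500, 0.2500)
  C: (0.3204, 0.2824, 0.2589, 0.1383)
B > C > A

Key insight: Entropy is maximized by uniform distributions and minimized by concentrated distributions.

- Uniform distributions have maximum entropy log₂(4) = 2.0000 bits
- The more "peaked" or concentrated a distribution, the lower its entropy

Entropies:
  H(A) = 0.9952 bits
  H(B) = 2.0000 bits
  H(C) = 1.9407 bits

Ranking: B > C > A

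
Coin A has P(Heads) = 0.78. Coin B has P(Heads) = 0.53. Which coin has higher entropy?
B

For binary distributions, entropy is maximized at p=0.5 and decreases as p moves toward 0 or 1.

H(A) = H(0.78) = 0.7602 bits
H(B) = H(0.53) = 0.9974 bits

Distribution B (p=0.53) is closer to uniform (p=0.5), so it has higher entropy.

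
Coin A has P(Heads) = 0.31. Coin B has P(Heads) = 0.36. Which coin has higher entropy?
B

For binary distributions, entropy is maximized at p=0.5 and decreases as p moves toward 0 or 1.

H(A) = H(0.31) = 0.8932 bits
H(B) = H(0.36) = 0.9427 bits

Distribution B (p=0.36) is closer to uniform (p=0.5), so it has higher entropy.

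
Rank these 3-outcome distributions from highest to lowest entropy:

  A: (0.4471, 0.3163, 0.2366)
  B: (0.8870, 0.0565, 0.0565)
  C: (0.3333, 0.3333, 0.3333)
C > A > B

Key insight: Entropy is maximized by uniform distributions and minimized by concentrated distributions.

- Uniform distributions have maximum entropy log₂(3) = 1.5850 bits
- The more "peaked" or concentrated a distribution, the lower its entropy

Entropies:
  H(A) = 1.5365 bits
  H(B) = 0.6219 bits
  H(C) = 1.5850 bits

Ranking: C > A > B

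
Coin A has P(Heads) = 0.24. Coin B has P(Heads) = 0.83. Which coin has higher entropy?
A

For binary distributions, entropy is maximized at p=0.5 and decreases as p moves toward 0 or 1.

H(A) = H(0.24) = 0.7950 bits
H(B) = H(0.83) = 0.6577 bits

Distribution A (p=0.24) is closer to uniform (p=0.5), so it has higher entropy.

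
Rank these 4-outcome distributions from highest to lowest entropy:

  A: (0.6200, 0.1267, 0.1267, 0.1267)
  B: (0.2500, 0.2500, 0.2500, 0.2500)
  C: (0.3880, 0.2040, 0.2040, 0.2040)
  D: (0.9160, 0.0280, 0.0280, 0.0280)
B > C > A > D

Key insight: Entropy is maximized by uniform distributions and minimized by concentrated distributions.

Entropies:
  H(A) = 1.5603 bits
  H(B) = 2.0000 bits
  H(C) = 1.9335 bits
  H(D) = 0.5493 bits

Ranking: B > C > A > D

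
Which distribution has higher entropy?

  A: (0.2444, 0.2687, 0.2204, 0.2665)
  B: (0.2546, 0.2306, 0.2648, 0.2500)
B

Both distributions are close to uniform, making this a harder comparison.

H(A) = 1.9955 bits
H(B) = 1.9982 bits

The distribution closer to uniform has higher entropy.
Answer: B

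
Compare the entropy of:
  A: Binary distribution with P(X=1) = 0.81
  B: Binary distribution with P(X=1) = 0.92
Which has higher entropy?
A

For binary distributions, entropy is maximized at p=0.5 and decreases as p moves toward 0 or 1.

H(A) = H(0.81) = 0.7015 bits
H(B) = H(0.92) = 0.4022 bits

Distribution A (p=0.81) is closer to uniform (p=0.5), so it has higher entropy.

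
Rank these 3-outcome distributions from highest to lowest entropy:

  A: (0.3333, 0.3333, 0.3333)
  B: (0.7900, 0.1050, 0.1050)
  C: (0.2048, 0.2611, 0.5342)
A > C > B

Key insight: Entropy is maximized by uniform distributions and minimized by concentrated distributions.

- Uniform distributions have maximum entropy log₂(3) = 1.5850 bits
- The more "peaked" or concentrated a distribution, the lower its entropy

Entropies:
  H(A) = 1.5850 bits
  H(B) = 0.9515 bits
  H(C) = 1.4575 bits

Ranking: A > C > B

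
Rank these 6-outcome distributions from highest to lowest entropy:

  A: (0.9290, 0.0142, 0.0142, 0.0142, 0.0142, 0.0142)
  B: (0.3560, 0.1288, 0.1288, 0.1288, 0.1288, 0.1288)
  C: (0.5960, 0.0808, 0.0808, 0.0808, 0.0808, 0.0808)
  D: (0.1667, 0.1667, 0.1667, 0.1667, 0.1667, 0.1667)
D > B > C > A

Key insight: Entropy is maximized by uniform distributions and minimized by concentrated distributions.

Entropies:
  H(A) = 0.5345 bits
  H(B) = 2.4346 bits
  H(C) = 1.9113 bits
  H(D) = 2.5850 bits

Ranking: D > B > C > A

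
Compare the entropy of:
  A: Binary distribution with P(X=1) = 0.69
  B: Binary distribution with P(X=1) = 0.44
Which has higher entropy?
B

For binary distributions, entropy is maximized at p=0.5 and decreases as p moves toward 0 or 1.

H(A) = H(0.69) = 0.8932 bits
H(B) = H(0.44) = 0.9896 bits

Distribution B (p=0.44) is closer to uniform (p=0.5), so it has higher entropy.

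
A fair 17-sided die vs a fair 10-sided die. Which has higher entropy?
17-sided die

Both are uniform distributions; for uniform over n outcomes, H = log₂(n). H(17-sided) = log₂(17) = 4.087 bits and H(10-sided) = log₂(10) = 3.322 bits. More outcomes in a uniform distribution means higher entropy.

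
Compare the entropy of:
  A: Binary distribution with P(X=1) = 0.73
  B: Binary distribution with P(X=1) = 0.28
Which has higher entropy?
B

For binary distributions, entropy is maximized at p=0.5 and decreases as p moves toward 0 or 1.

H(A) = H(0.73) = 0.8415 bits
H(B) = H(0.28) = 0.8555 bits

Distribution B (p=0.28) is closer to uniform (p=0.5), so it has higher entropy.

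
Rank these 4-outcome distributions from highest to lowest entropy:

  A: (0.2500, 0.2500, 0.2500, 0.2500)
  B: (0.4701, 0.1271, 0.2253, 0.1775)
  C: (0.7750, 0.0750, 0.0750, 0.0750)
A > B > C

Key insight: Entropy is maximized by uniform distributions and minimized by concentrated distributions.

- Uniform distributions have maximum entropy log₂(4) = 2.0000 bits
- The more "peaked" or concentrated a distribution, the lower its entropy

Entropies:
  H(A) = 2.0000 bits
  H(B) = 1.8173 bits
  H(C) = 1.1258 bits

Ranking: A > B > C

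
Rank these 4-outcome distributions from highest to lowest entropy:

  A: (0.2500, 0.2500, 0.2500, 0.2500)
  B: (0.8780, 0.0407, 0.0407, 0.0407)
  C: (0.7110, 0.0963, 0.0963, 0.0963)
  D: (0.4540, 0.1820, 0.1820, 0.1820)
A > D > C > B

Key insight: Entropy is maximized by uniform distributions and minimized by concentrated distributions.

Entropies:
  H(A) = 2.0000 bits
  H(B) = 0.7284 bits
  H(C) = 1.3255 bits
  H(D) = 1.8593 bits

Ranking: A > D > C > B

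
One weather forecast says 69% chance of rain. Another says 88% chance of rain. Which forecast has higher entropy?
69% forecast

Treat each forecast as a Bernoulli distribution. Binary entropy is maximized at p=0.5 and falls off symmetrically toward 0 or 1. The 69% forecast is closer to 50%, so it is more uncertain. H(69%) ≈ 0.893 bits, H(88%) ≈ 0.529 bits.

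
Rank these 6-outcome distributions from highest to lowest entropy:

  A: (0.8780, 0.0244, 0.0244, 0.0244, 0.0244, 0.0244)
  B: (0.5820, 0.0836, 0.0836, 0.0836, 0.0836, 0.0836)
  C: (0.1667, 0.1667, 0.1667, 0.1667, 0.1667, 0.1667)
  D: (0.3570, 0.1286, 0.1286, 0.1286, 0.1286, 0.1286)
C > D > B > A

Key insight: Entropy is maximized by uniform distributions and minimized by concentrated distributions.

Entropies:
  H(A) = 0.8184 bits
  H(B) = 1.9511 bits
  H(C) = 2.5850 bits
  H(D) = 2.4332 bits

Ranking: C > D > B > A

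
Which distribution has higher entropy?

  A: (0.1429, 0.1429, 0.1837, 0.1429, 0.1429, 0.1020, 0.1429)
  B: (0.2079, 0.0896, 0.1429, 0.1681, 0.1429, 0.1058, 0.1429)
A

Both distributions are close to uniform, making this a harder comparison.

H(A) = 2.7903 bits
H(B) = 2.7615 bits

The distribution closer to uniform has higher entropy.
Answer: A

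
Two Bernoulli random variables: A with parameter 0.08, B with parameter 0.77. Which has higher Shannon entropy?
B

For binary distributions, entropy is maximized at p=0.5 and decreases as p moves toward 0 or 1.

H(A) = H(0.08) = 0.4022 bits
H(B) = H(0.77) = 0.7780 bits

Distribution B (p=0.77) is closer to uniform (p=0.5), so it has higher entropy.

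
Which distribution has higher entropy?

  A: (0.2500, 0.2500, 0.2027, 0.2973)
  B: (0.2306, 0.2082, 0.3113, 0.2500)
A

Both distributions are close to uniform, making this a harder comparison.

H(A) = 1.9870 bits
H(B) = 1.9835 bits

The distribution closer to uniform has higher entropy.
Answer: A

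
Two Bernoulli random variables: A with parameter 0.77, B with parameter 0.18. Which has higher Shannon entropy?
A

For binary distributions, entropy is maximized at p=0.5 and decreases as p moves toward 0 or 1.

H(A) = H(0.77) = 0.7780 bits
H(B) = H(0.18) = 0.6801 bits

Distribution A (p=0.77) is closer to uniform (p=0.5), so it has higher entropy.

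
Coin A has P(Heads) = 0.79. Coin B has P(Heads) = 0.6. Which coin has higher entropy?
B

For binary distributions, entropy is maximized at p=0.5 and decreases as p moves toward 0 or 1.

H(A) = H(0.79) = 0.7415 bits
H(B) = H(0.6) = 0.9710 bits

Distribution B (p=0.6) is closer to uniform (p=0.5), so it has higher entropy.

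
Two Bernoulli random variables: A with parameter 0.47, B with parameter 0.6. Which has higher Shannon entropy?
A

For binary distributions, entropy is maximized at p=0.5 and decreases as p moves toward 0 or 1.

H(A) = H(0.47) = 0.9974 bits
H(B) = H(0.6) = 0.9710 bits

Distribution A (p=0.47) is closer to uniform (p=0.5), so it has higher entropy.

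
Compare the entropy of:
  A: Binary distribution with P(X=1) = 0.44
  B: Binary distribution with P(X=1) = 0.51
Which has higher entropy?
B

For binary distributions, entropy is maximized at p=0.5 and decreases as p moves toward 0 or 1.

H(A) = H(0.44) = 0.9896 bits
H(B) = H(0.51) = 0.9997 bits

Distribution B (p=0.51) is closer to uniform (p=0.5), so it has higher entropy.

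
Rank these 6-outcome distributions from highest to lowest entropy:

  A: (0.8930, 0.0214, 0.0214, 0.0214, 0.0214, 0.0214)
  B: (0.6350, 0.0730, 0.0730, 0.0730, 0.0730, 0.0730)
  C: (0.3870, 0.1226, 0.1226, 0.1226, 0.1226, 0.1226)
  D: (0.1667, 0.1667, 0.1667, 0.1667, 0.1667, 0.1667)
D > C > B > A

Key insight: Entropy is maximized by uniform distributions and minimized by concentrated distributions.

Entropies:
  H(A) = 0.7392 bits
  H(B) = 1.7943 bits
  H(C) = 2.3862 bits
  H(D) = 2.5850 bits

Ranking: D > C > B > A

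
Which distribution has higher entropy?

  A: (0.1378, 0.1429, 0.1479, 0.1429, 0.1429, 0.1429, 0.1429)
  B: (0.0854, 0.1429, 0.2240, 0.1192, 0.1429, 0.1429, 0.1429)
A

Both distributions are close to uniform, making this a harder comparison.

H(A) = 2.8071 bits
H(B) = 2.7566 bits

The distribution closer to uniform has higher entropy.
Answer: A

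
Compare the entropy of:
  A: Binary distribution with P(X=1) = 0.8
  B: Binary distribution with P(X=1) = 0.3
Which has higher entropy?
B

For binary distributions, entropy is maximized at p=0.5 and decreases as p moves toward 0 or 1.

H(A) = H(0.8) = 0.7219 bits
H(B) = H(0.3) = 0.8813 bits

Distribution B (p=0.3) is closer to uniform (p=0.5), so it has higher entropy.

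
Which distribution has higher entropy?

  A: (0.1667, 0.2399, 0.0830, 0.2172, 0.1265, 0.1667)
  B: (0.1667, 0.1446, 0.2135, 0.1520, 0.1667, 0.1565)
B

Both distributions are close to uniform, making this a harder comparison.

H(A) = 2.5097 bits
H(B) = 2.5726 bits

The distribution closer to uniform has higher entropy.
Answer: B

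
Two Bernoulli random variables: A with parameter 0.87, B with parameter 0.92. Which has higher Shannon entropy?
A

For binary distributions, entropy is maximized at p=0.5 and decreases as p moves toward 0 or 1.

H(A) = H(0.87) = 0.5574 bits
H(B) = H(0.92) = 0.4022 bits

Distribution A (p=0.87) is closer to uniform (p=0.5), so it has higher entropy.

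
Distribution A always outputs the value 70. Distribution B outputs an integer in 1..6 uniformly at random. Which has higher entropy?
B

A is deterministic, so H(A) = 0. B is uniform over 6 outcomes, so H(B) = log₂(6) = 2.585 bits. Any distribution with genuine randomness has higher entropy than a deterministic one.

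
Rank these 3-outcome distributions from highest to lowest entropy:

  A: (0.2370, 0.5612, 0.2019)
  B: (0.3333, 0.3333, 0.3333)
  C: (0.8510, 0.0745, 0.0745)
B > A > C

Key insight: Entropy is maximized by uniform distributions and minimized by concentrated distributions.

- Uniform distributions have maximum entropy log₂(3) = 1.5850 bits
- The more "peaked" or concentrated a distribution, the lower its entropy

Entropies:
  H(A) = 1.4260 bits
  H(B) = 1.5850 bits
  H(C) = 0.7563 bits

Ranking: B > A > C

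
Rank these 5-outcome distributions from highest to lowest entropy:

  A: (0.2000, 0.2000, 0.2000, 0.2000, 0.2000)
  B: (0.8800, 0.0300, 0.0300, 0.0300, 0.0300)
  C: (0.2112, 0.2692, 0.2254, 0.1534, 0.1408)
A > C > B

Key insight: Entropy is maximized by uniform distributions and minimized by concentrated distributions.

- Uniform distributions have maximum entropy log₂(5) = 2.3219 bits
- The more "peaked" or concentrated a distribution, the lower its entropy

Entropies:
  H(A) = 2.3219 bits
  H(B) = 0.7694 bits
  H(C) = 2.2810 bits

Ranking: A > C > B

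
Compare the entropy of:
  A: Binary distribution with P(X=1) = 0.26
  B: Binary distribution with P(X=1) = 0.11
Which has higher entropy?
A

For binary distributions, entropy is maximized at p=0.5 and decreases as p moves toward 0 or 1.

H(A) = H(0.26) = 0.8267 bits
H(B) = H(0.11) = 0.4999 bits

Distribution A (p=0.26) is closer to uniform (p=0.5), so it has higher entropy.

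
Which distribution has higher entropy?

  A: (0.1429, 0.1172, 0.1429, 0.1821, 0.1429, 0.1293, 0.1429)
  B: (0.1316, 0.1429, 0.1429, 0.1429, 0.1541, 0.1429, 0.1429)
B

Both distributions are close to uniform, making this a harder comparison.

H(A) = 2.7957 bits
H(B) = 2.8061 bits

The distribution closer to uniform has higher entropy.
Answer: B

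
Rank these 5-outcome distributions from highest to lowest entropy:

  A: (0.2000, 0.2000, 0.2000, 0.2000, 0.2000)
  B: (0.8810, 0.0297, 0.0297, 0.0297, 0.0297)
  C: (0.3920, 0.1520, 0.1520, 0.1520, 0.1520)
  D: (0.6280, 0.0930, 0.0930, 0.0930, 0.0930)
A > C > D > B

Key insight: Entropy is maximized by uniform distributions and minimized by concentrated distributions.

Entropies:
  H(A) = 2.3219 bits
  H(B) = 0.7645 bits
  H(C) = 2.1821 bits
  H(D) = 1.6962 bits

Ranking: A > C > D > B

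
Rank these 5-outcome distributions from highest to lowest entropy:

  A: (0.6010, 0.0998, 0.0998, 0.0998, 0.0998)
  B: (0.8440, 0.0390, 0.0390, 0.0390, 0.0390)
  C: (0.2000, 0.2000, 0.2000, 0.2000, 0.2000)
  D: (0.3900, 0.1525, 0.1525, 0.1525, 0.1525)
C > D > A > B

Key insight: Entropy is maximized by uniform distributions and minimized by concentrated distributions.

Entropies:
  H(A) = 1.7684 bits
  H(B) = 0.9367 bits
  H(C) = 2.3219 bits
  H(D) = 2.1848 bits

Ranking: C > D > A > B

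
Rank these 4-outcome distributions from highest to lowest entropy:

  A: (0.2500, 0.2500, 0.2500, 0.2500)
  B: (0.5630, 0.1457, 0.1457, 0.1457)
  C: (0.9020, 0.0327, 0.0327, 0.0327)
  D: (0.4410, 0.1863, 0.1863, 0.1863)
A > D > B > C

Key insight: Entropy is maximized by uniform distributions and minimized by concentrated distributions.

Entropies:
  H(A) = 2.0000 bits
  H(B) = 1.6811 bits
  H(C) = 0.6179 bits
  H(D) = 1.8759 bits

Ranking: A > D > B > C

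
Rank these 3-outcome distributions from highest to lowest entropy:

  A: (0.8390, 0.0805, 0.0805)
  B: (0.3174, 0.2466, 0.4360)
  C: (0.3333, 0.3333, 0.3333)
C > B > A

Key insight: Entropy is maximized by uniform distributions and minimized by concentrated distributions.

- Uniform distributions have maximum entropy log₂(3) = 1.5850 bits
- The more "peaked" or concentrated a distribution, the lower its entropy

Entropies:
  H(A) = 0.7977 bits
  H(B) = 1.5457 bits
  H(C) = 1.5850 bits

Ranking: C > B > A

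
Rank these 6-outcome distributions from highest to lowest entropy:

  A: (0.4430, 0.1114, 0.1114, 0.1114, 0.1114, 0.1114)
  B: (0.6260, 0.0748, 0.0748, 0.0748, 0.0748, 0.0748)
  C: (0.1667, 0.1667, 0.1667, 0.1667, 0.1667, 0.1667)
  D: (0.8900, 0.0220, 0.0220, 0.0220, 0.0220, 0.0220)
C > A > B > D

Key insight: Entropy is maximized by uniform distributions and minimized by concentrated distributions.

Entropies:
  H(A) = 2.2839 bits
  H(B) = 1.8221 bits
  H(C) = 2.5850 bits
  H(D) = 0.7553 bits

Ranking: C > A > B > D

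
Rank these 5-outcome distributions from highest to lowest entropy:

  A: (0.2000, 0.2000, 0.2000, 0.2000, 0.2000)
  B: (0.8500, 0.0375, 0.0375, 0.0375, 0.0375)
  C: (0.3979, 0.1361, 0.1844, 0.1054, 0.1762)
A > C > B

Key insight: Entropy is maximized by uniform distributions and minimized by concentrated distributions.

- Uniform distributions have maximum entropy log₂(5) = 2.3219 bits
- The more "peaked" or concentrated a distribution, the lower its entropy

Entropies:
  H(A) = 2.3219 bits
  H(B) = 0.9098 bits
  H(C) = 2.1539 bits

Ranking: A > C > B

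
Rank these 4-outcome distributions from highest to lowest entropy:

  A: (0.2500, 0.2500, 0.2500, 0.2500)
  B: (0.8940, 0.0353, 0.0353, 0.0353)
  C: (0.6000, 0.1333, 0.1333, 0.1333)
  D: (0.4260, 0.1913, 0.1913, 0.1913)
A > D > C > B

Key insight: Entropy is maximized by uniform distributions and minimized by concentrated distributions.

Entropies:
  H(A) = 2.0000 bits
  H(B) = 0.6557 bits
  H(C) = 1.6049 bits
  H(D) = 1.8939 bits

Ranking: A > D > C > B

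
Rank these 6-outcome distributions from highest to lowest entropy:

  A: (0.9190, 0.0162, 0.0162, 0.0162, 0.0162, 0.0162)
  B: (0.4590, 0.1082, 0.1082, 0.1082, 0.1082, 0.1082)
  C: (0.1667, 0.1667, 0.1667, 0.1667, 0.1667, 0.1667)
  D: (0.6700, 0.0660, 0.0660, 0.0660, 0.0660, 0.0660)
C > B > D > A

Key insight: Entropy is maximized by uniform distributions and minimized by concentrated distributions.

Entropies:
  H(A) = 0.5938 bits
  H(B) = 2.2513 bits
  H(C) = 2.5850 bits
  H(D) = 1.6812 bits

Ranking: C > B > D > A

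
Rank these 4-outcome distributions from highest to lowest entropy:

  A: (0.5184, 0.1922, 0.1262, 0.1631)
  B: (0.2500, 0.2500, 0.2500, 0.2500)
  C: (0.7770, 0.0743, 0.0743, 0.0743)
B > A > C

Key insight: Entropy is maximized by uniform distributions and minimized by concentrated distributions.

- Uniform distributions have maximum entropy log₂(4) = 2.0000 bits
- The more "peaked" or concentrated a distribution, the lower its entropy

Entropies:
  H(A) = 1.7523 bits
  H(B) = 2.0000 bits
  H(C) = 1.1191 bits

Ranking: B > A > C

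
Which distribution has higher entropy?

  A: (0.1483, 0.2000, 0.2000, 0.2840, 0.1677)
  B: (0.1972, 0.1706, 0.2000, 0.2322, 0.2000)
B

Both distributions are close to uniform, making this a harder comparison.

H(A) = 2.2848 bits
H(B) = 2.3151 bits

The distribution closer to uniform has higher entropy.
Answer: B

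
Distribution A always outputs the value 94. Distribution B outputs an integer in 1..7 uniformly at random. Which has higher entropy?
B

A is deterministic, so H(A) = 0. B is uniform over 7 outcomes, so H(B) = log₂(7) = 2.807 bits. Any distribution with genuine randomness has higher entropy than a deterministic one.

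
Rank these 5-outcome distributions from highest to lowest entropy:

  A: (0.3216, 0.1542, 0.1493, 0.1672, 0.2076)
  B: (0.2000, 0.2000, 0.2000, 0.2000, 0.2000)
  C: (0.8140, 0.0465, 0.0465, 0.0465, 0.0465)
B > A > C

Key insight: Entropy is maximized by uniform distributions and minimized by concentrated distributions.

- Uniform distributions have maximum entropy log₂(5) = 2.3219 bits
- The more "peaked" or concentrated a distribution, the lower its entropy

Entropies:
  H(A) = 2.2543 bits
  H(B) = 2.3219 bits
  H(C) = 1.0650 bits

Ranking: B > A > C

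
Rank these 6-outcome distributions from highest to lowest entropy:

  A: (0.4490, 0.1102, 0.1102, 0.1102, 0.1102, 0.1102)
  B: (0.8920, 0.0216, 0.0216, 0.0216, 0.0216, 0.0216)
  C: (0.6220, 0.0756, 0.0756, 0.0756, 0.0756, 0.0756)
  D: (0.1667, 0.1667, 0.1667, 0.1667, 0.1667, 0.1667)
D > A > C > B

Key insight: Entropy is maximized by uniform distributions and minimized by concentrated distributions.

Entropies:
  H(A) = 2.2719 bits
  H(B) = 0.7446 bits
  H(C) = 1.8343 bits
  H(D) = 2.5850 bits

Ranking: D > A > C > B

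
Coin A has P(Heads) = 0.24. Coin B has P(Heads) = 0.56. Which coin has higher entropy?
B

For binary distributions, entropy is maximized at p=0.5 and decreases as p moves toward 0 or 1.

H(A) = H(0.24) = 0.7950 bits
H(B) = H(0.56) = 0.9896 bits

Distribution B (p=0.56) is closer to uniform (p=0.5), so it has higher entropy.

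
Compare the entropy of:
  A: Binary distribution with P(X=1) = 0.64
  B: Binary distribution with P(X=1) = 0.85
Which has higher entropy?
A

For binary distributions, entropy is maximized at p=0.5 and decreases as p moves toward 0 or 1.

H(A) = H(0.64) = 0.9427 bits
H(B) = H(0.85) = 0.6098 bits

Distribution A (p=0.64) is closer to uniform (p=0.5), so it has higher entropy.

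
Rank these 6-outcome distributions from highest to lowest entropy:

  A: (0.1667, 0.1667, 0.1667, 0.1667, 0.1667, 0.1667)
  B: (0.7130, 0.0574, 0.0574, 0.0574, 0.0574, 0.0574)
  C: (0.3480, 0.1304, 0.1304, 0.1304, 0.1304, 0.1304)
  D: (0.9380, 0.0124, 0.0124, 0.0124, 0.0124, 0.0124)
A > C > B > D

Key insight: Entropy is maximized by uniform distributions and minimized by concentrated distributions.

Entropies:
  H(A) = 2.5850 bits
  H(B) = 1.5312 bits
  H(C) = 2.4462 bits
  H(D) = 0.4793 bits

Ranking: A > C > B > D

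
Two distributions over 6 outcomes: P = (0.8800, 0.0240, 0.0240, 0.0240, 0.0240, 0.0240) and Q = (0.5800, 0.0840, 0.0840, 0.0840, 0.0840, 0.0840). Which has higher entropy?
Q

P is highly concentrated on one outcome (88%), making it nearly deterministic. Q spreads its mass more evenly (max 58%). The more spread-out distribution has higher entropy: H(P) ≈ 0.808 bits, H(Q) ≈ 1.957 bits.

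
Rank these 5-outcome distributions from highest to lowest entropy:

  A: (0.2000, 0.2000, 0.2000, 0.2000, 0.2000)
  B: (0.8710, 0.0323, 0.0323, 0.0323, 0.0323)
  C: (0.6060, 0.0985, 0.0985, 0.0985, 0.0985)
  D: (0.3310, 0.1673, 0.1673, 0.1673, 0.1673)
A > D > C > B

Key insight: Entropy is maximized by uniform distributions and minimized by concentrated distributions.

Entropies:
  H(A) = 2.3219 bits
  H(B) = 0.8127 bits
  H(C) = 1.7553 bits
  H(D) = 2.2539 bits

Ranking: A > D > C > B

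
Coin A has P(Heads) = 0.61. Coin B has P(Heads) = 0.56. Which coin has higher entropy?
B

For binary distributions, entropy is maximized at p=0.5 and decreases as p moves toward 0 or 1.

H(A) = H(0.61) = 0.9648 bits
H(B) = H(0.56) = 0.9896 bits

Distribution B (p=0.56) is closer to uniform (p=0.5), so it has higher entropy.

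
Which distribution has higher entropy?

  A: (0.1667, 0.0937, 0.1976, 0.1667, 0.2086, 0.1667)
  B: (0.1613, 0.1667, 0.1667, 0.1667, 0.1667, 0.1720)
B

Both distributions are close to uniform, making this a harder comparison.

H(A) = 2.5466 bits
H(B) = 2.5847 bits

The distribution closer to uniform has higher entropy.
Answer: B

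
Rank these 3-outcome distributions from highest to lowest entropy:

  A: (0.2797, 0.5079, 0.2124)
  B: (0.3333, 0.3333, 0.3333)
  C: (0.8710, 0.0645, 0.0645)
B > A > C

Key insight: Entropy is maximized by uniform distributions and minimized by concentrated distributions.

- Uniform distributions have maximum entropy log₂(3) = 1.5850 bits
- The more "peaked" or concentrated a distribution, the lower its entropy

Entropies:
  H(A) = 1.4853 bits
  H(B) = 1.5850 bits
  H(C) = 0.6837 bits

Ranking: B > A > C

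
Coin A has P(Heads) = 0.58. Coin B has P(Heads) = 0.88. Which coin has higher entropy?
A

For binary distributions, entropy is maximized at p=0.5 and decreases as p moves toward 0 or 1.

H(A) = H(0.58) = 0.9815 bits
H(B) = H(0.88) = 0.5294 bits

Distribution A (p=0.58) is closer to uniform (p=0.5), so it has higher entropy.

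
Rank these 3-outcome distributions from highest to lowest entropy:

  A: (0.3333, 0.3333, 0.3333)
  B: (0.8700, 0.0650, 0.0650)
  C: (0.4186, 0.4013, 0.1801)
A > C > B

Key insight: Entropy is maximized by uniform distributions and minimized by concentrated distributions.

- Uniform distributions have maximum entropy log₂(3) = 1.5850 bits
- The more "peaked" or concentrated a distribution, the lower its entropy

Entropies:
  H(A) = 1.5850 bits
  H(B) = 0.6874 bits
  H(C) = 1.4999 bits

Ranking: A > C > B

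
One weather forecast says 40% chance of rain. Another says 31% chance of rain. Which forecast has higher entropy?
40% forecast

Treat each forecast as a Bernoulli distribution. Binary entropy is maximized at p=0.5 and falls off symmetrically toward 0 or 1. The 40% forecast is closer to 50%, so it is more uncertain. H(40%) ≈ 0.971 bits, H(31%) ≈ 0.893 bits.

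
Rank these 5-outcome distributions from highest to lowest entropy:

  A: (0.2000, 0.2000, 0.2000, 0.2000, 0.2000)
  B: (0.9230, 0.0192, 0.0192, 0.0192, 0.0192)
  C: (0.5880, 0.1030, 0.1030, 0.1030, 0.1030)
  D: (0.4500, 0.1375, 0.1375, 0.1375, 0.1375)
A > D > C > B

Key insight: Entropy is maximized by uniform distributions and minimized by concentrated distributions.

Entropies:
  H(A) = 2.3219 bits
  H(B) = 0.5455 bits
  H(C) = 1.8015 bits
  H(D) = 2.0928 bits

Ranking: A > D > C > B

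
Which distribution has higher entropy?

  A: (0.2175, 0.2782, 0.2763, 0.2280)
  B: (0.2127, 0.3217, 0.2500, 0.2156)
A

Both distributions are close to uniform, making this a harder comparison.

H(A) = 1.9912 bits
H(B) = 1.9786 bits

The distribution closer to uniform has higher entropy.
Answer: A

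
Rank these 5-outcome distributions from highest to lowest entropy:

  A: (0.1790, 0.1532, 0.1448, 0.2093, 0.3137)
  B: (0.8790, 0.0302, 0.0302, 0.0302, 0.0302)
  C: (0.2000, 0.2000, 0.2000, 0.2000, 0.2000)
C > A > B

Key insight: Entropy is maximized by uniform distributions and minimized by concentrated distributions.

- Uniform distributions have maximum entropy log₂(5) = 2.3219 bits
- The more "peaked" or concentrated a distribution, the lower its entropy

Entropies:
  H(A) = 2.2595 bits
  H(B) = 0.7742 bits
  H(C) = 2.3219 bits

Ranking: C > A > B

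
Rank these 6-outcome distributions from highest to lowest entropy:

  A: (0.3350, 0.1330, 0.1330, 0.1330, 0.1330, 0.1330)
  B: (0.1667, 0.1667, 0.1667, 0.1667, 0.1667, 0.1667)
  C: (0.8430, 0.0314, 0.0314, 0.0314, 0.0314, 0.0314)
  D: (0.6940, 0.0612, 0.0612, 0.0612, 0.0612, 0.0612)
B > A > D > C

Key insight: Entropy is maximized by uniform distributions and minimized by concentrated distributions.

Entropies:
  H(A) = 2.4640 bits
  H(B) = 2.5850 bits
  H(C) = 0.9916 bits
  H(D) = 1.5990 bits

Ranking: B > A > D > C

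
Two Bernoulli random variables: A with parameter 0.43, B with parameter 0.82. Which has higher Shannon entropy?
A

For binary distributions, entropy is maximized at p=0.5 and decreases as p moves toward 0 or 1.

H(A) = H(0.43) = 0.9858 bits
H(B) = H(0.82) = 0.6801 bits

Distribution A (p=0.43) is closer to uniform (p=0.5), so it has higher entropy.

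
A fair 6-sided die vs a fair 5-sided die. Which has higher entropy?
6-sided die

Both are uniform distributions; for uniform over n outcomes, H = log₂(n). H(6-sided) = log₂(6) = 2.585 bits and H(5-sided) = log₂(5) = 2.322 bits. More outcomes in a uniform distribution means higher entropy.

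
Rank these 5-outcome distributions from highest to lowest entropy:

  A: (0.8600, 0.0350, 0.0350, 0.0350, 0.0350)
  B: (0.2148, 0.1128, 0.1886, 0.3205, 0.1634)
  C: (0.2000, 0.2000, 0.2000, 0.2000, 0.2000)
C > B > A

Key insight: Entropy is maximized by uniform distributions and minimized by concentrated distributions.

- Uniform distributions have maximum entropy log₂(5) = 2.3219 bits
- The more "peaked" or concentrated a distribution, the lower its entropy

Entropies:
  H(A) = 0.8642 bits
  H(B) = 2.2387 bits
  H(C) = 2.3219 bits

Ranking: C > B > A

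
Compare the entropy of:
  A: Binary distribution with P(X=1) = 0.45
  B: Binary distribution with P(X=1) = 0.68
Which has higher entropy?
A

For binary distributions, entropy is maximized at p=0.5 and decreases as p moves toward 0 or 1.

H(A) = H(0.45) = 0.9928 bits
H(B) = H(0.68) = 0.9044 bits

Distribution A (p=0.45) is closer to uniform (p=0.5), so it has higher entropy.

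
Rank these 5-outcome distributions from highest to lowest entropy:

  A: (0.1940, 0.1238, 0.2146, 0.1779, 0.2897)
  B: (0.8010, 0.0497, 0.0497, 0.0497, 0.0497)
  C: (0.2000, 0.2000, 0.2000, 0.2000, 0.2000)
C > A > B

Key insight: Entropy is maximized by uniform distributions and minimized by concentrated distributions.

- Uniform distributions have maximum entropy log₂(5) = 2.3219 bits
- The more "peaked" or concentrated a distribution, the lower its entropy

Entropies:
  H(A) = 2.2695 bits
  H(B) = 1.1179 bits
  H(C) = 2.3219 bits

Ranking: C > A > B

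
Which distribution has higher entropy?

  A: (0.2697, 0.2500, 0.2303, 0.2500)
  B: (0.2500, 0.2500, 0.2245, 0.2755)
A

Both distributions are close to uniform, making this a harder comparison.

H(A) = 1.9978 bits
H(B) = 1.9962 bits

The distribution closer to uniform has higher entropy.
Answer: A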